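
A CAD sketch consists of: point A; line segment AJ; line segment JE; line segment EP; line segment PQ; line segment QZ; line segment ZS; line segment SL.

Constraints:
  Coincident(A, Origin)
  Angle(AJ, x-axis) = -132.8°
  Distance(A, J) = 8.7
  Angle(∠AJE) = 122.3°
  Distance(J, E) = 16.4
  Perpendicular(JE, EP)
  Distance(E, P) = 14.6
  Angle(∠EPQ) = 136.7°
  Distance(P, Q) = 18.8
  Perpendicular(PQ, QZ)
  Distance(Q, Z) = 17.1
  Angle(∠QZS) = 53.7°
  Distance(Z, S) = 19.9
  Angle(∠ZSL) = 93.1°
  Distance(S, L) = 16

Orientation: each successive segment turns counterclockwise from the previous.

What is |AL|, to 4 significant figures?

28.46

∠QZS = 53.7° gives ZS at -85.50° from the x-axis; with |ZS| = 19.9, S = (9.350, -13.33). ∠ZSL = 93.1° gives SL at 1.400° from the x-axis; with |SL| = 16.0, L = (25.35, -12.94). Then |AL| = |L − A| = 28.46.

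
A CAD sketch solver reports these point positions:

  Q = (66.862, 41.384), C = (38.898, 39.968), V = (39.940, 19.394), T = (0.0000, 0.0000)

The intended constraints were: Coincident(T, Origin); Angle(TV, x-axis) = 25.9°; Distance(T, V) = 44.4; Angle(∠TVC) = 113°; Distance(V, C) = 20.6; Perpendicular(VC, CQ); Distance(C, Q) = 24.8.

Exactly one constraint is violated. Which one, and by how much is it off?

Distance(C, Q) = 24.8 — off by 3.20.

T = (0.00, 0.00) ✓; TV at 25.90° ✓; |TV| = 44.40 ✓; ∠TVC = 113.0° ✓; |VC| = 20.60 ✓; ∠(VC, CQ) = 90.00° ✓; |CQ| = 28.00 ✗.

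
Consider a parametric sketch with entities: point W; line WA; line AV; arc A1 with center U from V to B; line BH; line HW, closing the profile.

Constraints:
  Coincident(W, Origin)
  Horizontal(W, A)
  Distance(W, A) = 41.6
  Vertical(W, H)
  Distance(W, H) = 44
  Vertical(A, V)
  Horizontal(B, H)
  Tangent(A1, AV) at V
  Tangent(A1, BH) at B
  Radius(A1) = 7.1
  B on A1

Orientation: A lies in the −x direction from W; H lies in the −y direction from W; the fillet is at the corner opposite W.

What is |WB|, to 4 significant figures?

55.91

W is at the origin; W and A share the same y with |WA| = 41.6 and A on the −x side, so A = (-41.60, 0.000). WH is vertical with |WH| = 44.0 and H on the −y side, so H = (0.000, -44.00). The virtual corner opposite W is at (-41.60, -44.00). The tangent condition forces UV to be normal to AV and since A1 is tangent to BH there, UB ⟂ BH, with radius 7.1, so the center U sits 7.1 in from both sides at U = (-34.50, -36.90). That places the tangent points at V = (-41.60, -36.90) on AV and B = (-34.50, -44.00) on BH. Then |WB| = |B − W| = 55.91.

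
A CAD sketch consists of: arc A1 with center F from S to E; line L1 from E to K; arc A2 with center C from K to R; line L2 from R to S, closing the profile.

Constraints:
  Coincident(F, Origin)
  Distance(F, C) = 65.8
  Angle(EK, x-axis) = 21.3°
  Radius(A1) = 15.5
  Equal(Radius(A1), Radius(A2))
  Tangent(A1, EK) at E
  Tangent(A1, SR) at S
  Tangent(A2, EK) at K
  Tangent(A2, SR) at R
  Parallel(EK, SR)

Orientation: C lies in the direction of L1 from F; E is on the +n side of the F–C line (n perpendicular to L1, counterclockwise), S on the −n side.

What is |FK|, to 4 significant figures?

67.60

The slot axis is L1's direction at 21.3°, so u = (cos 21.3°, sin 21.3°) = (0.9317, 0.3633) and n = (−sin 21.3°, cos 21.3°) = (-0.3633, 0.9317). F is at the origin and C lies 65.8 along u from F, so C = 65.8·u = (61.31, 23.90). Tangency of A1 to both parallel lines with radius 15.5 puts E and S at F ± 15.5·n: E = (-5.630, 14.44), S = (5.630, -14.44). Equal radii place K and R the same way about C: K = C + 15.5·n = (55.67, 38.34), R = C − 15.5·n = (66.94, 9.461). Then |FK| = |K − F| = 67.60.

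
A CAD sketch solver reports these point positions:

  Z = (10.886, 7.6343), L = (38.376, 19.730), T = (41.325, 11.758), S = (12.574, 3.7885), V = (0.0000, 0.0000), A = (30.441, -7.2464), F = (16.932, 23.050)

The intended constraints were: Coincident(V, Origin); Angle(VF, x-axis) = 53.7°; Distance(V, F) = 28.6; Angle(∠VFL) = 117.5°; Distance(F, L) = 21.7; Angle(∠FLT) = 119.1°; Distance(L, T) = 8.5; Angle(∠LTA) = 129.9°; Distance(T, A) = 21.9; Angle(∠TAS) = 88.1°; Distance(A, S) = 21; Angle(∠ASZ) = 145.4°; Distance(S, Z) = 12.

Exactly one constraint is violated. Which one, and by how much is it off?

Distance(S, Z) = 12 — off by 7.80.

V = (0.00, 0.00) ✓; VF at 53.70° ✓; |VF| = 28.60 ✓; ∠VFL = 117.5° ✓; |FL| = 21.70 ✓; ∠FLT = 119.1° ✓; |LT| = 8.500 ✓; ∠LTA = 129.9° ✓; |TA| = 21.90 ✓; ∠TAS = 88.10° ✓; |AS| = 21.00 ✓; ∠ASZ = 145.4° ✓; |SZ| = 4.200 ✗.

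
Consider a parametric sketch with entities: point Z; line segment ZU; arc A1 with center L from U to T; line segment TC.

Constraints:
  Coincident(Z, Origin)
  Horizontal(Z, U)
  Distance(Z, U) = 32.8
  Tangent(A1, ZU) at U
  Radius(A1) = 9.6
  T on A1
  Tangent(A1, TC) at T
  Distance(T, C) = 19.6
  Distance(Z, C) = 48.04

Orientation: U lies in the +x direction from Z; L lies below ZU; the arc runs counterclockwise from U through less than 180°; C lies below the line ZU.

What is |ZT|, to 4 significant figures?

29.34

Z is at the origin; ZU is horizontal with |ZU| = 32.8 and U on the +x side, so U = (32.80, 0.000). Since A1 is tangent to ZU there, LU ⟂ ZU, so L = U + (0, -9.6) = (32.80, -9.600). Since LT ⟂ TC (tangency), |LC| = √(9.6² + 19.6²) = 21.82 regardless of where T sits on A1. So C lies on both circle(Z, 48.04) and circle(L, 21.82); the below-ZU intersection is C = (36.63, -31.09). T is the foot of the tangent from C: T = (25.05, -15.27).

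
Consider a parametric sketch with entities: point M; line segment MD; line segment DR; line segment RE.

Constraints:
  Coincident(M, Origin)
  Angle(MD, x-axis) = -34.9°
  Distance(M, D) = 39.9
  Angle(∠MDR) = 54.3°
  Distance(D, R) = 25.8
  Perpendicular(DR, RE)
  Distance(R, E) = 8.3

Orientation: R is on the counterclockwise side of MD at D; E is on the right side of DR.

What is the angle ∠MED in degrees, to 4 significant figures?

68.63°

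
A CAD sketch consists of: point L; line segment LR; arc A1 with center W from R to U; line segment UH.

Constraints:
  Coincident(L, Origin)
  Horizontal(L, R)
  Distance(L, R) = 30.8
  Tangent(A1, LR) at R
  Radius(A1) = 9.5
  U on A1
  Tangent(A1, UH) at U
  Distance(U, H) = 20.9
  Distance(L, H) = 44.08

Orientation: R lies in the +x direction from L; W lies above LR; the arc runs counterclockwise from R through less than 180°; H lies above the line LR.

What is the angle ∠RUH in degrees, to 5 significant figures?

121.59°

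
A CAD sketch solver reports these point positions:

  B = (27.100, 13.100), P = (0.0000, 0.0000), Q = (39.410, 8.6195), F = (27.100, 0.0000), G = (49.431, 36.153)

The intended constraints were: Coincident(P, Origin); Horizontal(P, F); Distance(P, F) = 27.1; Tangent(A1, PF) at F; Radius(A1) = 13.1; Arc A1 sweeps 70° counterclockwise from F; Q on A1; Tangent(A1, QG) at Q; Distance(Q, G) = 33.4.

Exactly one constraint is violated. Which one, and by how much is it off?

Distance(Q, G) = 33.4 — off by 4.10.

P = (0.00, 0.00) ✓; P.y = 0.00, F.y = 0.00 ✓; |PF| = 27.10 ✓; ∠(BF, FP) = 90.00° ✓; |BF| = 13.10 ✓; bearing(B→Q) − bearing(B→F) = 70.00° ✓; |BQ| = 13.10 ✓; ∠(BQ, QG) = 90.00° ✓; |QG| = 29.30 ✗.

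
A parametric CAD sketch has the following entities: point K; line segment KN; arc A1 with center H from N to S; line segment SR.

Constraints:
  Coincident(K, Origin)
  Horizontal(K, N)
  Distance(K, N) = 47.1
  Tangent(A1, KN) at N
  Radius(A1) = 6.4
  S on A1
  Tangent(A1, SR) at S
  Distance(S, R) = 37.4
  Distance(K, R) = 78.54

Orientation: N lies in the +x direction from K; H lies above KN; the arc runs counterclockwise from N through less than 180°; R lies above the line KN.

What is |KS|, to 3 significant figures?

53.0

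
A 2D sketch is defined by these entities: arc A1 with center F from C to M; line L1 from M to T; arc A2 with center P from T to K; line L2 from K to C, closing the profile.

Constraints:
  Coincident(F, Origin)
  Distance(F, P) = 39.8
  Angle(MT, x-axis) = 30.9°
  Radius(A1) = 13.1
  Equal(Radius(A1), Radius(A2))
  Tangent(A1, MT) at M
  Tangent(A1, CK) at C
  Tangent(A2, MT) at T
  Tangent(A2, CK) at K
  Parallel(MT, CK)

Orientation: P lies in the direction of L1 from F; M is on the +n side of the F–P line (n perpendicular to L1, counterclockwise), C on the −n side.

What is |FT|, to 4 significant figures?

41.90

Tangency of A1 to both parallel lines with radius 13.1 puts M and C at F ± 13.1·n: M = (-6.727, 11.24), C = (6.727, -11.24). Equal radii place T and K the same way about P: T = P + 13.1·n = (27.42, 31.68), K = P − 13.1·n = (40.88, 9.198). Then |FT| = |T − F| = 41.90.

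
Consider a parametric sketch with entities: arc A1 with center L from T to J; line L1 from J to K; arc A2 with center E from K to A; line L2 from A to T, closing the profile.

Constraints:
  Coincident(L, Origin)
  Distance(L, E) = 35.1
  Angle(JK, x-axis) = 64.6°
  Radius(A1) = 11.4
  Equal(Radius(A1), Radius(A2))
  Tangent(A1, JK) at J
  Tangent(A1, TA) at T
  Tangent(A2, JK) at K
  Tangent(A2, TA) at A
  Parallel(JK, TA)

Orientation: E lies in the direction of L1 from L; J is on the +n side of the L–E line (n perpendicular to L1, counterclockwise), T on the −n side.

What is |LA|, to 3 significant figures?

36.9

Tangency of A1 to both parallel lines with radius 11.4 puts J and T at L ± 11.4·n: J = (-10.3, 4.89), T = (10.3, -4.89). Equal radii place K and A the same way about E: K = E + 11.4·n = (4.76, 36.6), A = E − 11.4·n = (25.4, 26.8). Then |LA| = |A − L| = 36.9.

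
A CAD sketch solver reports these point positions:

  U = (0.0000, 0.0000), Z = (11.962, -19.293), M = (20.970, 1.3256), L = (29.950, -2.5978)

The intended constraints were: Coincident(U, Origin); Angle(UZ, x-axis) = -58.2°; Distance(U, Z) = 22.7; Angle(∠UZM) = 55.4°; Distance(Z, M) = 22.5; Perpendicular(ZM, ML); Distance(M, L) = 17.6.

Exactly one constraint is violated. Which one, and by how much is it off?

Distance(M, L) = 17.6 — off by 7.80.

U = (0.00, 0.00) ✓; UZ at -58.20° ✓; |UZ| = 22.70 ✓; ∠UZM = 55.40° ✓; |ZM| = 22.50 ✓; ∠(ZM, ML) = 90.00° ✓; |ML| = 9.800 ✗.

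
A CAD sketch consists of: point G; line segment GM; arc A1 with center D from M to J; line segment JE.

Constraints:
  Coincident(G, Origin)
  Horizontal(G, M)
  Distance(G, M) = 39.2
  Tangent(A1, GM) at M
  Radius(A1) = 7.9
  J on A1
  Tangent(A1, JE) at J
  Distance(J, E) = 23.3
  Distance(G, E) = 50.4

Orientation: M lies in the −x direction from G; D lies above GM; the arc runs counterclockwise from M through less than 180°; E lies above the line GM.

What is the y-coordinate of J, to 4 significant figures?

10.23

Checks: |DJ| = 7.900 ✓; ∠(DJ, JE) = 90.00° ✓; |JE| = 23.30 ✓; |GE| = 50.40 ✓.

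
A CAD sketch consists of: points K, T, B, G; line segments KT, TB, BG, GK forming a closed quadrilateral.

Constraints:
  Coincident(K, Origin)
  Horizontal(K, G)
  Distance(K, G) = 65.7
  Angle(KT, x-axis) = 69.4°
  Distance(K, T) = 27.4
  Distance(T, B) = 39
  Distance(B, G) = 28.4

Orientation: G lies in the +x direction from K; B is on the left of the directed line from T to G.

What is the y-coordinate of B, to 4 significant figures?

22.62

Checks: |TB| = 39.00 ✓; |BG| = 28.40 ✓.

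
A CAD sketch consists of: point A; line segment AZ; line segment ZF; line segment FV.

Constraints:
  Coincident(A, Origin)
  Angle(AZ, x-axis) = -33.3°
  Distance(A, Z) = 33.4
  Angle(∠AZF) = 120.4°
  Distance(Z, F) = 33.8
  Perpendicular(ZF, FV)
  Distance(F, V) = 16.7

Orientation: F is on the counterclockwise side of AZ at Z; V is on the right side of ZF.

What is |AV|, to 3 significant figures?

68.1

∠AZF = 120.4°, so ZF runs at -33.3° + (180° − 120.4°) = 26.3° from the x-axis; with |ZF| = 33.8, F = Z + 33.8·(cos 26.3°, sin 26.3°) = (58.2, -3.36). ZF is perpendicular to FV; with |FV| = 16.7 on the right of ZF, V = F + 16.7·(0.443, -0.896) = (65.6, -18.3). Then |AV| = |V − A| = 68.1.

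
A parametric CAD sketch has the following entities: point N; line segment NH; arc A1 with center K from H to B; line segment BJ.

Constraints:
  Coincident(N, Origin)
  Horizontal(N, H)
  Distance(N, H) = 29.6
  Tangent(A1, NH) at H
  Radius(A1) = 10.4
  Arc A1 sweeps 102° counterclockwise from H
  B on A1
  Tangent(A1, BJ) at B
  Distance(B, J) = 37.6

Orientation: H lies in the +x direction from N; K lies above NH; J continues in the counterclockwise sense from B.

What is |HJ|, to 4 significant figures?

49.40

N is at the origin; N and H share the same y with |NH| = 29.6 and H on the +x side, so H = (29.60, 0.000). A1 meets NH tangentially, so KH is at right angles to NH, so K = H + (0, 10.4) = (29.60, 10.40). On A1, H sits at bearing -90° from K; a 102° counterclockwise sweep puts B at bearing 12°, so B = K + 10.4·(cos 12°, sin 12°) = (39.77, 12.56). Tangency of A1 to BJ means the radius KB is perpendicular to BJ, so BJ runs along (−sin 12°, cos 12°); with |BJ| = 37.6, J = (31.96, 49.34). Then |HJ| = |J − H| = 49.40.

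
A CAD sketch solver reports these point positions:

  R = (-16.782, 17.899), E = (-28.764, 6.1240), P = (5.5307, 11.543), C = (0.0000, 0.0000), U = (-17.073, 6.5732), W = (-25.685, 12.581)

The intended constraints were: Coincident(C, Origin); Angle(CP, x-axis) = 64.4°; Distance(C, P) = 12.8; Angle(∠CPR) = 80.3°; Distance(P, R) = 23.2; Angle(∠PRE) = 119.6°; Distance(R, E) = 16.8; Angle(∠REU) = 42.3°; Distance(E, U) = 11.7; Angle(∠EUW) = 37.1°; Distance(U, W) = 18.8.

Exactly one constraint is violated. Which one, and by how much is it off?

Distance(U, W) = 18.8 — off by 8.30.

C = (0.00, 0.00) ✓; CP at 64.40° ✓; |CP| = 12.80 ✓; ∠CPR = 80.30° ✓; |PR| = 23.20 ✓; ∠PRE = 119.6° ✓; |RE| = 16.80 ✓; ∠REU = 42.30° ✓; |EU| = 11.70 ✓; ∠EUW = 37.10° ✓; |UW| = 10.50 ✗.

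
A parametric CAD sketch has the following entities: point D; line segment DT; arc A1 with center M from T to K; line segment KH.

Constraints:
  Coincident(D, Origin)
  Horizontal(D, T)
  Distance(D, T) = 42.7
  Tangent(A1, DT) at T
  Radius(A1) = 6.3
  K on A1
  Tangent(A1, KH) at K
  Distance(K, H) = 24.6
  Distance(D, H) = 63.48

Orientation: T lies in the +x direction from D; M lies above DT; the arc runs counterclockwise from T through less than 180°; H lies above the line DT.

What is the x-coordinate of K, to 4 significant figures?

48.57

Checks: D.y = 0.00, T.y = 0.00 ✓; |MK| = 6.300 ✓; ∠(MK, KH) = 90.00° ✓; |KH| = 24.60 ✓; |DH| = 63.48 ✓.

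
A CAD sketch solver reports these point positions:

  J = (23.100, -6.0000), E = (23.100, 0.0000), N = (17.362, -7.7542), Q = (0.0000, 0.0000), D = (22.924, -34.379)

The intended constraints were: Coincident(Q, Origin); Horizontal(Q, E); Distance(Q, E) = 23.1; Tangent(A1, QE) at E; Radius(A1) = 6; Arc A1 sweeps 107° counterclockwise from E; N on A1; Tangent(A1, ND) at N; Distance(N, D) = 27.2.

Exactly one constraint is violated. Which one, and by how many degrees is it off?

Tangent(A1, ND) at N — off by 5.20°.

Q = (0.00, 0.00) ✓; Q.y = 0.00, E.y = 0.00 ✓; |QE| = 23.10 ✓; ∠(JE, EQ) = 90.00° ✓; |JE| = 6.000 ✓; bearing(J→N) − bearing(J→E) = 107.0° ✓; |JN| = 6.000 ✓; ∠(JN, ND) = 95.20° ✗; |ND| = 27.20 ✓.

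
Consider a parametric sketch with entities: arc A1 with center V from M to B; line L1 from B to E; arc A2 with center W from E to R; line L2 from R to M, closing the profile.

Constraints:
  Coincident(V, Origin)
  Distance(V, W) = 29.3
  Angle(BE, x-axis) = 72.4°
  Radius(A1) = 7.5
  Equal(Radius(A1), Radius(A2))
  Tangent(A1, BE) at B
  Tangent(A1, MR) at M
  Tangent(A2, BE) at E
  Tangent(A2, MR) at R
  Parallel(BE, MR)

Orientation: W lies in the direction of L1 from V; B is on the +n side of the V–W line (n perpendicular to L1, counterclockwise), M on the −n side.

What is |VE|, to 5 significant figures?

30.245

The slot axis is L1's direction at 72.4°, so u = (cos 72.4°, sin 72.4°) = (0.30237, 0.95319) and n = (−sin 72.4°, cos 72.4°) = (-0.95319, 0.30237). V is at the origin and W lies 29.3 along u from V, so W = 29.3·u = (8.8594, 27.928). Tangency of A1 to both parallel lines with radius 7.5 puts B and M at V ± 7.5·n: B = (-7.1489, 2.2678), M = (7.1489, -2.2678). Equal radii place E and R the same way about W: E = W + 7.5·n = (1.7105, 30.196), R = W − 7.5·n = (16.008, 25.661). Then |VE| = |E − V| = 30.245.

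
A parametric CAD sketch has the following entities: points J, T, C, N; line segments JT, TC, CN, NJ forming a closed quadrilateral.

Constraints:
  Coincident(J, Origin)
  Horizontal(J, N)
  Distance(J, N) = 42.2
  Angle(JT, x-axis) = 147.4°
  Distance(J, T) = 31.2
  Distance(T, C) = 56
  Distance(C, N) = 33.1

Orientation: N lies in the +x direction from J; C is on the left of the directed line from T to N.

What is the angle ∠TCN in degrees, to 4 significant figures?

101.5°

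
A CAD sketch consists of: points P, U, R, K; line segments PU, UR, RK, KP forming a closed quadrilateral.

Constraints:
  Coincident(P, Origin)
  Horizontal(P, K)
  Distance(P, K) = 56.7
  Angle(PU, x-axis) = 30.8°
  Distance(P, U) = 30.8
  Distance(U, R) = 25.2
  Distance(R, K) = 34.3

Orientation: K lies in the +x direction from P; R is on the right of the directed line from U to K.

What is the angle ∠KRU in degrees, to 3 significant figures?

68.0°

Checks: |UR| = 25.20 ✓; |RK| = 34.30 ✓.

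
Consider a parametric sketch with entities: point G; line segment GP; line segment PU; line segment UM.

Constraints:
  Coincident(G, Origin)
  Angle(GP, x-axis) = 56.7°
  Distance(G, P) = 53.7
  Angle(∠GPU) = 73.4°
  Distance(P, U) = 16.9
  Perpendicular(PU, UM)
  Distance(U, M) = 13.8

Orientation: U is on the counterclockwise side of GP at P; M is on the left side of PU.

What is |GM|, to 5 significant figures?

37.694

G is at the origin; GP runs at 56.7° with length 53.7, so P = 53.7·(cos 56.7°, sin 56.7°) = (29.483, 44.883). ∠GPU = 73.4°, so PU runs at 56.7° + (180° − 73.4°) = 163.30° from the x-axis; with |PU| = 16.9, U = P + 16.9·(cos 163.30°, sin 163.30°) = (13.295, 49.739). PU is perpendicular to UM; with |UM| = 13.8 on the left of PU, M = U + 13.8·(-0.28736, -0.95782) = (9.3297, 36.521). Then |GM| = |M − G| = 37.694.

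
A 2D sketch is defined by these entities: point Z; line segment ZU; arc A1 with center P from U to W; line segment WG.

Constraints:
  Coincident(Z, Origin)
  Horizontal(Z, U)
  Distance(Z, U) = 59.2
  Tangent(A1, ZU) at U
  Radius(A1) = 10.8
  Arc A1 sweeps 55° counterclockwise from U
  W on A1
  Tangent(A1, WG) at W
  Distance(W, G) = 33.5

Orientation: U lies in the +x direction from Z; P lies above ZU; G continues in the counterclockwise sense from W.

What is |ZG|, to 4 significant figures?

92.96

Z is at the origin; ZU is horizontal with |ZU| = 59.2 and U on the +x side, so U = (59.20, 0.000). The tangent condition forces PU to be normal to ZU, so P = U + (0, 10.8) = (59.20, 10.80). On A1, U sits at bearing -90° from P; a 55° counterclockwise sweep puts W at bearing -35°, so W = P + 10.8·(cos -35°, sin -35°) = (68.05, 4.605). Tangency of A1 to WG means the radius PW is perpendicular to WG, so WG runs along (−sin -35°, cos -35°); with |WG| = 33.5, G = (87.26, 32.05). Then |ZG| = |G − Z| = 92.96.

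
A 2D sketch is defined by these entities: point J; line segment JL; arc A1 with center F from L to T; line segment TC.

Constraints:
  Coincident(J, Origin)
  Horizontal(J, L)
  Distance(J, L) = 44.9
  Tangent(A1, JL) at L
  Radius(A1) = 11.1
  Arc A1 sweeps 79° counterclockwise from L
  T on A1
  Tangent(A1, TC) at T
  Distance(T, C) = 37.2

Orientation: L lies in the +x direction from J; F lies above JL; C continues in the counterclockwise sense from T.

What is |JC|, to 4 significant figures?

77.63

J is at the origin; J and L share the same y with |JL| = 44.9 and L on the +x side, so L = (44.90, 0.000). Tangency of A1 to JL means the radius FL is perpendicular to JL, so F = L + (0, 11.1) = (44.90, 11.10). On A1, L sits at bearing -90° from F; a 79° counterclockwise sweep puts T at bearing -11°, so T = F + 11.1·(cos -11°, sin -11°) = (55.80, 8.982). Since A1 is tangent to TC there, FT ⟂ TC, so TC runs along (−sin -11°, cos -11°); with |TC| = 37.2, C = (62.89, 45.50). Then |JC| = |C − J| = 77.63.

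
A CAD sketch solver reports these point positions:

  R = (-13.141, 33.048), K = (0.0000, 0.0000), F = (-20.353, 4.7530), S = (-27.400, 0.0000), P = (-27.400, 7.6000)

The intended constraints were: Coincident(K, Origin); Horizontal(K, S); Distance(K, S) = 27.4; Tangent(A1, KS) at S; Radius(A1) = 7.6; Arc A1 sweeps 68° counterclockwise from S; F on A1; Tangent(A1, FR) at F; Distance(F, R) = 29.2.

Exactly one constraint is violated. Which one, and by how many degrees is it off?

Tangent(A1, FR) at F — off by 7.70°.

K = (0.00, 0.00) ✓; K.y = 0.00, S.y = 0.00 ✓; |KS| = 27.40 ✓; ∠(PS, SK) = 90.00° ✓; |PS| = 7.600 ✓; bearing(P→F) − bearing(P→S) = 68.00° ✓; |PF| = 7.600 ✓; ∠(PF, FR) = 82.30° ✗; |FR| = 29.20 ✓.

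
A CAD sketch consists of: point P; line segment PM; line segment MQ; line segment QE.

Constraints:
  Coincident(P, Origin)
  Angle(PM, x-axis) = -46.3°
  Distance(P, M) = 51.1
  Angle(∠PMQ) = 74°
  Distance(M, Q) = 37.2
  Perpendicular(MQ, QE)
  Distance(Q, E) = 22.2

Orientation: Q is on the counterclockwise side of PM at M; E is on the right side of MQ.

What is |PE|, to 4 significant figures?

74.97

P is at the origin; PM runs at -46.3° with length 51.1, so M = 51.1·(cos -46.3°, sin -46.3°) = (35.30, -36.94). ∠PMQ = 74.0°, so MQ runs at -46.3° + (180° − 74.0°) = 59.70° from the x-axis; with |MQ| = 37.2, Q = M + 37.2·(cos 59.70°, sin 59.70°) = (54.07, -4.825). MQ ⟂ QE; with |QE| = 22.2 on the right of MQ, E = Q + 22.2·(0.8634, -0.5045) = (73.24, -16.03). Then |PE| = |E − P| = 74.97.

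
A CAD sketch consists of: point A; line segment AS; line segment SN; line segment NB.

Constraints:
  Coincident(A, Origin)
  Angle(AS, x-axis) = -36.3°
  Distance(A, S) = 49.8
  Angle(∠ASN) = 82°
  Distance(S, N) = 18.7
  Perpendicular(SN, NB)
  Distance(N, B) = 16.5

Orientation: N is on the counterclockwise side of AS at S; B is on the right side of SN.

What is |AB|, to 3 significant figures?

66.9

∠ASN = 82.0°, so SN runs at -36.3° + (180° − 82.0°) = 61.7° from the x-axis; with |SN| = 18.7, N = S + 18.7·(cos 61.7°, sin 61.7°) = (49.0, -13.0). The perpendicularity gives NB at right angles to SN; with |NB| = 16.5 on the right of SN, B = N + 16.5·(0.880, -0.474) = (63.5, -20.8). Then |AB| = |B − A| = 66.9.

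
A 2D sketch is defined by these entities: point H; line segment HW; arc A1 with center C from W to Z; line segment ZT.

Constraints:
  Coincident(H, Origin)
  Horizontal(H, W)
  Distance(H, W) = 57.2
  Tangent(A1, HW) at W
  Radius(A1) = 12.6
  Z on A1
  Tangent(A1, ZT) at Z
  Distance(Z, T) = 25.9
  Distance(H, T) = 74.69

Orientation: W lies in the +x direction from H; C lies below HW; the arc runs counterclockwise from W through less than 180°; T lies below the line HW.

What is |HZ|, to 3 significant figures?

51.2

H is at the origin; H and W share the same y with |HW| = 57.2 and W on the +x side, so W = (57.2, 0.00). The tangent condition forces CW to be normal to HW, so C = W + (0, -12.6) = (57.2, -12.6). Since CZ ⟂ ZT (tangency), |CT| = √(12.6² + 25.9²) = 28.8 regardless of where Z sits on A1. So T lies on both circle(H, 74.69) and circle(C, 28.8); the below-HW intersection is T = (62.5, -40.9). Z is the foot of the tangent from T: Z = (47.1, -20.1).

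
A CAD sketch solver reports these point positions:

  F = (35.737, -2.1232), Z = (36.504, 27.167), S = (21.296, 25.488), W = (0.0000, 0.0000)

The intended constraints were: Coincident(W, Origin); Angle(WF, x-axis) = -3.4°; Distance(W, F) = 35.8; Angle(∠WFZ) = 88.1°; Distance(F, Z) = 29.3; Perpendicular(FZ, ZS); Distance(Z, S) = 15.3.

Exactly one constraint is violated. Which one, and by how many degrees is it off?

Perpendicular(FZ, ZS) — off by 7.80°.

W = (0.00, 0.00) ✓; WF at -3.400° ✓; |WF| = 35.80 ✓; ∠WFZ = 88.10° ✓; |FZ| = 29.30 ✓; ∠(FZ, ZS) = 97.80° ✗; |ZS| = 15.30 ✓.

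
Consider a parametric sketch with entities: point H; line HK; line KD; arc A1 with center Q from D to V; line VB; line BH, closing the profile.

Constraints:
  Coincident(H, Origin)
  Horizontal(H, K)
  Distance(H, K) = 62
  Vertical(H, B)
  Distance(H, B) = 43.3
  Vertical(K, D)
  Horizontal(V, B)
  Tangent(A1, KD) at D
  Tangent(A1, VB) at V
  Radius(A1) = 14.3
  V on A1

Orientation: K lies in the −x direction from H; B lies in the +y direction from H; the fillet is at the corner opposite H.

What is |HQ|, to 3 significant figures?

55.8

H and B share the same x with |HB| = 43.3 and B on the +y side, so B = (0.00, 43.3). The virtual corner opposite H is at (-62.0, 43.3). The tangent condition forces QD to be normal to KD and the tangent condition forces QV to be normal to VB, with radius 14.3, so the center Q sits 14.3 in from both sides at Q = (-47.7, 29.0). Then |HQ| = |Q − H| = 55.8.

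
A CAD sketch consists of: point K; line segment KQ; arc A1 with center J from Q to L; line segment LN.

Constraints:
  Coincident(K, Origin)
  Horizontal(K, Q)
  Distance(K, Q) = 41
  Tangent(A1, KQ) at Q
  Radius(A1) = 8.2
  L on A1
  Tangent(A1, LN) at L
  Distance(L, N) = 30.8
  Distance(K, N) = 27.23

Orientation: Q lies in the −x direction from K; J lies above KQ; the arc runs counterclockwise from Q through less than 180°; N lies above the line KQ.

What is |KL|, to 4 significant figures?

35.36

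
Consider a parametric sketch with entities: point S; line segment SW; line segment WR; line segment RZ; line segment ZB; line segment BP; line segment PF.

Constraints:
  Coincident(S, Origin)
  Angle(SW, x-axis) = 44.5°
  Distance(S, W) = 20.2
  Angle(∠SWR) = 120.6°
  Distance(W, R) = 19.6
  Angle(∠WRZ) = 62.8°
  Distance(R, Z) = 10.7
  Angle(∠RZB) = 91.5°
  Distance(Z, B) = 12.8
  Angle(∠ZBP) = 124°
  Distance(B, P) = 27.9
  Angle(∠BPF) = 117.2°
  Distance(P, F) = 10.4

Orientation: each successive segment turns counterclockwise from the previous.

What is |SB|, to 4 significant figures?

19.01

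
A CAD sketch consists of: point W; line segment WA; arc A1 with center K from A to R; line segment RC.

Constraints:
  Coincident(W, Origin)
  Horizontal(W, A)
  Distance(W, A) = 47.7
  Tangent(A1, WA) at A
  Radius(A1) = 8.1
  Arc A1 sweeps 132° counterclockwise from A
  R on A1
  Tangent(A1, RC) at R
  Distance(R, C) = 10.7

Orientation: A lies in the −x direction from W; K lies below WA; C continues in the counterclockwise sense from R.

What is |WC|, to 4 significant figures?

51.27

W is at the origin; W and A share the same y with |WA| = 47.7 and A on the −x side, so A = (-47.70, 0.000). The tangent condition forces KA to be normal to WA, so K = A + (0, -8.1) = (-47.70, -8.100). On A1, A sits at bearing 90° from K; a 132° counterclockwise sweep puts R at bearing 222°, so R = K + 8.1·(cos 222°, sin 222°) = (-53.72, -13.52). The tangent condition forces KR to be normal to RC, so RC runs along (−sin 222°, cos 222°); with |RC| = 10.7, C = (-46.56, -21.47). Then |WC| = |C − W| = 51.27.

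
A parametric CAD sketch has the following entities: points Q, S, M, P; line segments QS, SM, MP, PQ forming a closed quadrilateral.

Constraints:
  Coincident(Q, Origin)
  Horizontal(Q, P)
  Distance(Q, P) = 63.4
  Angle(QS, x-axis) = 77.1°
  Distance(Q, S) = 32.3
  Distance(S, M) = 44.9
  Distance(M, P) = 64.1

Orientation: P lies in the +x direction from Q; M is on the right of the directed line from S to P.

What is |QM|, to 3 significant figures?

12.9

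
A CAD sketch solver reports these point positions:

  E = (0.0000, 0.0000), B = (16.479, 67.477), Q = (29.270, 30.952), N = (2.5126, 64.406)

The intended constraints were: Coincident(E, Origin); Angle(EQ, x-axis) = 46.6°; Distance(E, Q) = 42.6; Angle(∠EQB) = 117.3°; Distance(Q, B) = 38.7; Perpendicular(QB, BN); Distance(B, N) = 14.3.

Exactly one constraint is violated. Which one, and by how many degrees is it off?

Perpendicular(QB, BN) — off by 6.90°.

E = (0.00, 0.00) ✓; EQ at 46.60° ✓; |EQ| = 42.60 ✓; ∠EQB = 117.3° ✓; |QB| = 38.70 ✓; ∠(QB, BN) = 83.10° ✗; |BN| = 14.30 ✓.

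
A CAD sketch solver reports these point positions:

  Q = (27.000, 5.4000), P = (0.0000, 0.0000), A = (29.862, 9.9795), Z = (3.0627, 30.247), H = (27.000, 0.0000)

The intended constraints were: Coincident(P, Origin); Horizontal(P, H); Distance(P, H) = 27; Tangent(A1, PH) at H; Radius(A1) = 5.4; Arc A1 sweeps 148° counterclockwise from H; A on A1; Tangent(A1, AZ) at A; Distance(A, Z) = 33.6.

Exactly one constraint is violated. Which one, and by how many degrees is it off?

Tangent(A1, AZ) at A — off by 5.10°.

P = (0.00, 0.00) ✓; P.y = 0.00, H.y = 0.00 ✓; |PH| = 27.00 ✓; ∠(QH, HP) = 90.00° ✓; |QH| = 5.400 ✓; bearing(Q→A) − bearing(Q→H) = 148.0° ✓; |QA| = 5.400 ✓; ∠(QA, AZ) = 95.10° ✗; |AZ| = 33.60 ✓.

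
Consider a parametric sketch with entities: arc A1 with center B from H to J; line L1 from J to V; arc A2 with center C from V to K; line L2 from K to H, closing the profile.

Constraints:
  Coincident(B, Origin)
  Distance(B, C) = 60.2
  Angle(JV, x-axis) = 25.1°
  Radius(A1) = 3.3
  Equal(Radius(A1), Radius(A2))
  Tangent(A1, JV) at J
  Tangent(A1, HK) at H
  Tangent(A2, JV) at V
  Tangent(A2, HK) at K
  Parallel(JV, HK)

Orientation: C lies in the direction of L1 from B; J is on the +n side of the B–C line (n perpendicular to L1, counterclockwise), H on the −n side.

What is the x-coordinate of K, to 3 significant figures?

55.9

The slot axis is L1's direction at 25.1°, so u = (cos 25.1°, sin 25.1°) = (0.906, 0.424) and n = (−sin 25.1°, cos 25.1°) = (-0.424, 0.906). B is at the origin and C lies 60.2 along u from B, so C = 60.2·u = (54.5, 25.5). Tangency of A1 to both parallel lines with radius 3.3 puts J and H at B ± 3.3·n: J = (-1.40, 2.99), H = (1.40, -2.99). Equal radii place V and K the same way about C: V = C + 3.3·n = (53.1, 28.5), K = C − 3.3·n = (55.9, 22.5). So K.x = 55.9.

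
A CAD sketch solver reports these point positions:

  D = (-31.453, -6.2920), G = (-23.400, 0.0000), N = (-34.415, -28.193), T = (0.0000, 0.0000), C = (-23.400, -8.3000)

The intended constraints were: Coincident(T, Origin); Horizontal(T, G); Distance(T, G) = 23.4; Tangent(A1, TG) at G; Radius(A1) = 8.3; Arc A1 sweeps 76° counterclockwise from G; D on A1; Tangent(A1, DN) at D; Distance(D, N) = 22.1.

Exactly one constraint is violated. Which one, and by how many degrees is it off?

Tangent(A1, DN) at D — off by 6.30°.

T = (0.00, 0.00) ✓; T.y = 0.00, G.y = 0.00 ✓; |TG| = 23.40 ✓; ∠(CG, GT) = 90.00° ✓; |CG| = 8.300 ✓; bearing(C→D) − bearing(C→G) = 76.00° ✓; |CD| = 8.300 ✓; ∠(CD, DN) = 83.70° ✗; |DN| = 22.10 ✓.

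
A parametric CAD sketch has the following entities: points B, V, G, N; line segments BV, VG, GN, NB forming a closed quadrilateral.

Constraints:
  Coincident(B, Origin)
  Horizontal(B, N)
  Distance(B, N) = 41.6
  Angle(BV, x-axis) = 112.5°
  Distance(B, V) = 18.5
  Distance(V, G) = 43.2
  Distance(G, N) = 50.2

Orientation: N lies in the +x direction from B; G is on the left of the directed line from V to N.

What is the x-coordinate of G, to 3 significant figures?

24.1

Checks: |VG| = 43.20 ✓; |GN| = 50.20 ✓.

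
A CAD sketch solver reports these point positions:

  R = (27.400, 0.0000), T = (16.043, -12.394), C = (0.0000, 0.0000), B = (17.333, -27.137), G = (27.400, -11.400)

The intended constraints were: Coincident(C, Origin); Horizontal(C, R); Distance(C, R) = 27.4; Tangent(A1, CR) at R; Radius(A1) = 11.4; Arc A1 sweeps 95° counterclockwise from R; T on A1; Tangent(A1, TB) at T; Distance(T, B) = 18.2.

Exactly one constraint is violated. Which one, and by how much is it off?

Distance(T, B) = 18.2 — off by 3.40.

C = (0.00, 0.00) ✓; C.y = 0.00, R.y = 0.00 ✓; |CR| = 27.40 ✓; ∠(GR, RC) = 90.00° ✓; |GR| = 11.40 ✓; bearing(G→T) − bearing(G→R) = 95.00° ✓; |GT| = 11.40 ✓; ∠(GT, TB) = 90.00° ✓; |TB| = 14.80 ✗.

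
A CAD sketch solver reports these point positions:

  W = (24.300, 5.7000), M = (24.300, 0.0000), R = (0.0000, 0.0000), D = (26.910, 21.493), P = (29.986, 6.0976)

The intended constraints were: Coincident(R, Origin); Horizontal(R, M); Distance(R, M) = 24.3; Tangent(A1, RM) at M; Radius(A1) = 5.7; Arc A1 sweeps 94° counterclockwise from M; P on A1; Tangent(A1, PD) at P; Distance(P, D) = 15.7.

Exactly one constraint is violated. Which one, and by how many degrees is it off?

Tangent(A1, PD) at P — off by 7.30°.

R = (0.00, 0.00) ✓; R.y = 0.00, M.y = 0.00 ✓; |RM| = 24.30 ✓; ∠(WM, MR) = 90.00° ✓; |WM| = 5.700 ✓; bearing(W→P) − bearing(W→M) = 94.00° ✓; |WP| = 5.700 ✓; ∠(WP, PD) = 82.70° ✗; |PD| = 15.70 ✓.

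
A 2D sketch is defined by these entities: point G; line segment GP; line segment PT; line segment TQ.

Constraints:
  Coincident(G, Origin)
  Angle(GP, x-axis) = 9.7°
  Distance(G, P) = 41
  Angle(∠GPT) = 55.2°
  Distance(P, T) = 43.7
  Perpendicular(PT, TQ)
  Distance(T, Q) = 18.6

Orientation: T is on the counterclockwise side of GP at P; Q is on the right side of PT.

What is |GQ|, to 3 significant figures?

56.1

∠GPT = 55.2°, so PT runs at 9.7° + (180° − 55.2°) = 134° from the x-axis; with |PT| = 43.7, T = P + 43.7·(cos 134°, sin 134°) = (9.78, 38.1). The perpendicularity gives TQ at right angles to PT; with |TQ| = 18.6 on the right of PT, Q = T + 18.6·(0.713, 0.701) = (23.1, 51.1). Then |GQ| = |Q − G| = 56.1.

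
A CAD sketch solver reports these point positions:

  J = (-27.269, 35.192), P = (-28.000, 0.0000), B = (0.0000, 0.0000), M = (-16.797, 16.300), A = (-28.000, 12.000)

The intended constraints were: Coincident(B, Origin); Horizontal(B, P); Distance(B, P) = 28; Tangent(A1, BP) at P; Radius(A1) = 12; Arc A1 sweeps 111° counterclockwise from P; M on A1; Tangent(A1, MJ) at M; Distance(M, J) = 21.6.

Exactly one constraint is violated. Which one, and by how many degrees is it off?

Tangent(A1, MJ) at M — off by 8.00°.

B = (0.00, 0.00) ✓; B.y = 0.00, P.y = 0.00 ✓; |BP| = 28.00 ✓; ∠(AP, PB) = 90.00° ✓; |AP| = 12.00 ✓; bearing(A→M) − bearing(A→P) = 111.0° ✓; |AM| = 12.00 ✓; ∠(AM, MJ) = 82.00° ✗; |MJ| = 21.60 ✓.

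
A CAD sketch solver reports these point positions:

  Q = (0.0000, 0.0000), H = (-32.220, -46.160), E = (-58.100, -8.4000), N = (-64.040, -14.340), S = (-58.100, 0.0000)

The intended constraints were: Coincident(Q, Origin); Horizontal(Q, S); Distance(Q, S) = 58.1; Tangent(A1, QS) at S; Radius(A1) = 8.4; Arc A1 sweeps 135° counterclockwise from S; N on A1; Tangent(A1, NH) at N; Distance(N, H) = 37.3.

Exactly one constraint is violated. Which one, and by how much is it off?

Distance(N, H) = 37.3 — off by 7.70.

Q = (0.00, 0.00) ✓; Q.y = 0.00, S.y = 0.00 ✓; |QS| = 58.10 ✓; ∠(ES, SQ) = 90.00° ✓; |ES| = 8.400 ✓; bearing(E→N) − bearing(E→S) = 135.0° ✓; |EN| = 8.400 ✓; ∠(EN, NH) = 90.00° ✓; |NH| = 45.00 ✗.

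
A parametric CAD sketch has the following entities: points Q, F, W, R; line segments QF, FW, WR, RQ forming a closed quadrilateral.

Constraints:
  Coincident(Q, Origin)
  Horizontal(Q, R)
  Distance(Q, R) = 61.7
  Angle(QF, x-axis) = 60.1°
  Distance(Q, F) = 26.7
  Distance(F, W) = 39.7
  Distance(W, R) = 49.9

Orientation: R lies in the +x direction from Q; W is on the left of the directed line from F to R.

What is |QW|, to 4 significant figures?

65.11

Q is at the origin; QR is horizontal with |QR| = 61.7 and R in +x, so R = (61.7, 0). QF runs at 60.1° with |QF| = 26.7, so F = (13.31, 23.15). W is determined by |FW| = 39.7 and |WR| = 49.9 together: it lies at the intersection of circle(F, 39.7) and circle(R, 49.9). With |FR| = 53.64, the foot of the radical line on FR is 18.30 from F and the perpendicular offset is √(39.7² − 18.30²) = 35.23. Taking the left-of-FR solution: W = (45.02, 47.03).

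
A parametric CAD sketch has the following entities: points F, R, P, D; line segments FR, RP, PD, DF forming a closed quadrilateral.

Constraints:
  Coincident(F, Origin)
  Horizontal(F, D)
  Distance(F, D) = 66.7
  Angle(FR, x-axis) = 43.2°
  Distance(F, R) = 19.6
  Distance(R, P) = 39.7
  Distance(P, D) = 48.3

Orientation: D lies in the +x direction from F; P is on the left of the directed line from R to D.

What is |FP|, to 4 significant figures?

59.29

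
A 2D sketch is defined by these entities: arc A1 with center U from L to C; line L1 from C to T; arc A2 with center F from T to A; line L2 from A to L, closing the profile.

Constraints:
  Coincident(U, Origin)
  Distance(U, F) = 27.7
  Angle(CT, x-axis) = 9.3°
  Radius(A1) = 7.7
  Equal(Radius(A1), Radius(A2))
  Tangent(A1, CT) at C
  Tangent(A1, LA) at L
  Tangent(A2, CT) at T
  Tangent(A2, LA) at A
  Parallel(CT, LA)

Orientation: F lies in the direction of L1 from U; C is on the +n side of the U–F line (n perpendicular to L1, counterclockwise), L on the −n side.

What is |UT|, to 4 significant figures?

28.75

The slot axis is L1's direction at 9.3°, so u = (cos 9.3°, sin 9.3°) = (0.9869, 0.1616) and n = (−sin 9.3°, cos 9.3°) = (-0.1616, 0.9869). U is at the origin and F lies 27.7 along u from U, so F = 27.7·u = (27.34, 4.476). Tangency of A1 to both parallel lines with radius 7.7 puts C and L at U ± 7.7·n: C = (-1.244, 7.599), L = (1.244, -7.599). Equal radii place T and A the same way about F: T = F + 7.7·n = (26.09, 12.08), A = F − 7.7·n = (28.58, -3.122). Then |UT| = |T − U| = 28.75.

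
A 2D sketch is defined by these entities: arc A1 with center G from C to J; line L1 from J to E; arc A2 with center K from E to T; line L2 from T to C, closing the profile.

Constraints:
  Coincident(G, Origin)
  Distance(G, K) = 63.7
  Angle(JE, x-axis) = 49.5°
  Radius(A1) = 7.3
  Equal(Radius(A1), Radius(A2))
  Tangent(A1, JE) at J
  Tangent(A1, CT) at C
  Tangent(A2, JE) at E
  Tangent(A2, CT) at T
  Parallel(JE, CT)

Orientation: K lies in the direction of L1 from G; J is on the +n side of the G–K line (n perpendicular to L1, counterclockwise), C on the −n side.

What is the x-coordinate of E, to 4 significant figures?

35.82

The slot axis is L1's direction at 49.5°, so u = (cos 49.5°, sin 49.5°) = (0.6494, 0.7604) and n = (−sin 49.5°, cos 49.5°) = (-0.7604, 0.6494). G is at the origin and K lies 63.7 along u from G, so K = 63.7·u = (41.37, 48.44). Tangency of A1 to both parallel lines with radius 7.3 puts J and C at G ± 7.3·n: J = (-5.551, 4.741), C = (5.551, -4.741). Equal radii place E and T the same way about K: E = K + 7.3·n = (35.82, 53.18), T = K − 7.3·n = (46.92, 43.70). So E.x = 35.82.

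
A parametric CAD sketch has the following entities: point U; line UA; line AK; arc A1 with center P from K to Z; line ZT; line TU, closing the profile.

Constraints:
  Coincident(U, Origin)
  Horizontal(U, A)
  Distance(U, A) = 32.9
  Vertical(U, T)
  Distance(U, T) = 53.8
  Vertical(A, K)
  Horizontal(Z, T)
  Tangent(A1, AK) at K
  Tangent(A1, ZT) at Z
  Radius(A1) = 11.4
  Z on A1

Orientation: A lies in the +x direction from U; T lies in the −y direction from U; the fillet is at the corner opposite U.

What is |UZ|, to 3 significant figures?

57.9

The virtual corner opposite U is at (32.9, -53.8). A1 meets AK tangentially, so PK is at right angles to AK and since A1 is tangent to ZT there, PZ ⟂ ZT, with radius 11.4, so the center P sits 11.4 in from both sides at P = (21.5, -42.4). That places the tangent points at K = (32.9, -42.4) on AK and Z = (21.5, -53.8) on ZT. Then |UZ| = |Z − U| = 57.9.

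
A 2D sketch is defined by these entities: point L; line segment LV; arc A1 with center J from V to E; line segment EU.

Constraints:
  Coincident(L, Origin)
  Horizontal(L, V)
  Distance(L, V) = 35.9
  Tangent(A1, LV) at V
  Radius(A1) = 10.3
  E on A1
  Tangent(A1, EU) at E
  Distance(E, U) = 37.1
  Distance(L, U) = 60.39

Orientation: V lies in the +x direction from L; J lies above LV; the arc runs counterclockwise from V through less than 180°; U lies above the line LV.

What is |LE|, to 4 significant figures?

47.65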